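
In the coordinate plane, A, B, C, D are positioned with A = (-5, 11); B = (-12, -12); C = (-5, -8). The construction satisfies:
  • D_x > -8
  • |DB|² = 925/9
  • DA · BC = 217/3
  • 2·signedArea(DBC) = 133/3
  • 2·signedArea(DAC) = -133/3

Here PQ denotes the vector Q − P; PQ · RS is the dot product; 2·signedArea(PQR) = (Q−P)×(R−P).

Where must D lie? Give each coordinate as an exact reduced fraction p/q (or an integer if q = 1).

1. D_x = -22/3  [2·signedArea(DBC) = 133/3 ∩ DA · BC = 217/3]
2. D_y = -3  [2·signedArea(DBC) = 133/3 ∩ DA · BC = 217/3]
   → D = (-22/3, -3)

D = (-22/3, -3)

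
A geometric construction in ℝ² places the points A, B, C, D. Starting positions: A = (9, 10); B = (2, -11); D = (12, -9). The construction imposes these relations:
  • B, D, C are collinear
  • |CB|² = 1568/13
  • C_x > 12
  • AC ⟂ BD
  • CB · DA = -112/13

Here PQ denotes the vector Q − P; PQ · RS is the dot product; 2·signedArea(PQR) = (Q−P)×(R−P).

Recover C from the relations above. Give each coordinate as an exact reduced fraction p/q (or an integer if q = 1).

1. C_x = 166/13  [B, D, C are collinear ∩ AC ⟂ BD]
2. C_y = -115/13  [B, D, C are collinear ∩ AC ⟂ BD]
   → C = (166/13, -115/13)

C = (166/13, -115/13)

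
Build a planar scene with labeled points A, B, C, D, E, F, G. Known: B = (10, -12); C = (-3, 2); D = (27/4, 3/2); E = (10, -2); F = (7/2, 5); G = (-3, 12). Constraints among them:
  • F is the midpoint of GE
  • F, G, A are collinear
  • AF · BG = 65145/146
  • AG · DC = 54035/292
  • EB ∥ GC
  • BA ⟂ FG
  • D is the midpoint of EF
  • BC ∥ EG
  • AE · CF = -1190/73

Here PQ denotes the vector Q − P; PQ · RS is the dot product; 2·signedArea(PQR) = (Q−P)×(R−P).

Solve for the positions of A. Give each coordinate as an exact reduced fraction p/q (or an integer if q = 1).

A = (1094/73, -538/73)

1. A_x = 1094/73  [F, G, A are collinear ∩ BA ⟂ FG]
2. A_y = -538/73  [F, G, A are collinear ∩ BA ⟂ FG]
   → A = (1094/73, -538/73)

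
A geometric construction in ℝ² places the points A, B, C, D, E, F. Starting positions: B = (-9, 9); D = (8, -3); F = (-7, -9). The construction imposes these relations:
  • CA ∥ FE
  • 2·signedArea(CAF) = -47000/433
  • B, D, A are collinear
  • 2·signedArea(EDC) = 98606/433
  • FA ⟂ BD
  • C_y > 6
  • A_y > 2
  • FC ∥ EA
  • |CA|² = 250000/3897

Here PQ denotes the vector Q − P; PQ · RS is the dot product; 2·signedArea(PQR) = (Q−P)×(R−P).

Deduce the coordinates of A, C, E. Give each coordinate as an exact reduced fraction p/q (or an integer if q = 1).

A = (353/433, 897/433)
C = (-7441/1299, 2897/433)
E = (-593/1299, -5897/433)

1. A_x = 353/433  [B, D, A are collinear ∩ FA ⟂ BD]
2. A_y = 897/433  [B, D, A are collinear ∩ FA ⟂ BD]
   → A = (353/433, 897/433)
3. C_x = -7441/1299  [line 4794/433·x + -3384/433·y + 50102/433 = 0 ∩ |CA|² = 250000/3897]
4. C_y = 2897/433  [line 4794/433·x + -3384/433·y + 50102/433 = 0 ∩ |CA|² = 250000/3897]
   → C = (-7441/1299, 2897/433)
5. E_x = -593/1299  [FC ∥ EA ∩ CA ∥ FE]
6. E_y = -5897/433  [FC ∥ EA ∩ CA ∥ FE]
   → E = (-593/1299, -5897/433)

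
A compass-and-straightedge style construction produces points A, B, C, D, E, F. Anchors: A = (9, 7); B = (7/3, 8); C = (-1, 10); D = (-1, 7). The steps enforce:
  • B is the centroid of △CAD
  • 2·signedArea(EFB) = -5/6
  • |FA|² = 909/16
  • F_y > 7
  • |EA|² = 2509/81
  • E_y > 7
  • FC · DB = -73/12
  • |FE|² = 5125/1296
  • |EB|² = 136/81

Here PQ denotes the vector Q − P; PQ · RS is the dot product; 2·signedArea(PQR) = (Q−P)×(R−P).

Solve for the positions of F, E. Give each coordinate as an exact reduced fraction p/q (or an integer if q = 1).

1. F_x = 3/2  [line -10/3·x + -1·y + 51/4 = 0 ∩ |FA|² = 909/16]
2. F_y = 31/4  [line -10/3·x + -1·y + 51/4 = 0 ∩ |FA|² = 909/16]
   → F = (3/2, 31/4)
3. E_x = 31/9  [line -1/4·x + 5/6·y + -21/4 = 0 ∩ |FE|² = 5125/1296]
4. E_y = 22/3  [line -1/4·x + 5/6·y + -21/4 = 0 ∩ |FE|² = 5125/1296]
   → E = (31/9, 22/3)

E = (31/9, 22/3)
F = (3/2, 31/4)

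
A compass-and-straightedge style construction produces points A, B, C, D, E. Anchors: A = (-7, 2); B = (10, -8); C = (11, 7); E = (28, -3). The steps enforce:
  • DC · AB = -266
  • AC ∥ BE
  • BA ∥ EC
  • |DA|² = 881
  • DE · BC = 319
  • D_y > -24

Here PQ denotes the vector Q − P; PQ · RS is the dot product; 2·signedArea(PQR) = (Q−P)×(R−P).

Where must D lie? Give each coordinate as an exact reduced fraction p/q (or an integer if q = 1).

D = (9, -23)

1. D_x = 9  [DC · AB = -266 ∩ DE · BC = 319]
2. D_y = -23  [DC · AB = -266 ∩ DE · BC = 319]
   → D = (9, -23)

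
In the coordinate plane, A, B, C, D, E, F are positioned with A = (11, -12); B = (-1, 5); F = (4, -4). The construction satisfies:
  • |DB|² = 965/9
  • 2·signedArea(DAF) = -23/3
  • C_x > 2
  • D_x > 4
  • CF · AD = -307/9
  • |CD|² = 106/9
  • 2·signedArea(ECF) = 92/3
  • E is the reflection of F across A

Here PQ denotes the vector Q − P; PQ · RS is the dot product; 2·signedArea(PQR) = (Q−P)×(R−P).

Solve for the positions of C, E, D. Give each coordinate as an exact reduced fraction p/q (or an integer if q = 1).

1. E_x = 18  [E is the reflection of F across A]
2. E_y = -20  [E is the reflection of F across A]
   → E = (18, -20)
3. D_x = 14/3  [line -8·x + -7·y + 35/3 = 0 ∩ |DB|² = 965/9]
4. D_y = -11/3  [line -8·x + -7·y + 35/3 = 0 ∩ |DB|² = 965/9]
   → D = (14/3, -11/3)
5. C_x = 3  [CF · AD = -307/9 ∩ 2·signedArea(ECF) = 92/3]
6. C_y = -2/3  [CF · AD = -307/9 ∩ 2·signedArea(ECF) = 92/3]
   → C = (3, -2/3)

C = (3, -2/3)
D = (14/3, -11/3)
E = (18, -20)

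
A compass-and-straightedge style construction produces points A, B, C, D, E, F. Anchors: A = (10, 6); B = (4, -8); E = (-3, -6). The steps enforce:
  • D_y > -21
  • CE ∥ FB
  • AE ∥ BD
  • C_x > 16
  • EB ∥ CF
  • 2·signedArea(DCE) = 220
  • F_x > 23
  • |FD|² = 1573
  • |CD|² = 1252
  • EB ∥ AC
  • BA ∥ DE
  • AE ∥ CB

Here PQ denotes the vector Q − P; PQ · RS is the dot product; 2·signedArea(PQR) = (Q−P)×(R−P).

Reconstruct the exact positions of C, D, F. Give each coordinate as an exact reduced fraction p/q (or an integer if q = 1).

C = (17, 4)
D = (-9, -20)
F = (24, 2)

1. C_x = 17  [AE ∥ CB ∩ EB ∥ AC]
2. C_y = 4  [AE ∥ CB ∩ EB ∥ AC]
   → C = (17, 4)
3. D_x = -9  [BA ∥ DE ∩ AE ∥ BD]
4. D_y = -20  [BA ∥ DE ∩ AE ∥ BD]
   → D = (-9, -20)
5. F_x = 24  [CE ∥ FB ∩ EB ∥ CF]
6. F_y = 2  [CE ∥ FB ∩ EB ∥ CF]
   → F = (24, 2)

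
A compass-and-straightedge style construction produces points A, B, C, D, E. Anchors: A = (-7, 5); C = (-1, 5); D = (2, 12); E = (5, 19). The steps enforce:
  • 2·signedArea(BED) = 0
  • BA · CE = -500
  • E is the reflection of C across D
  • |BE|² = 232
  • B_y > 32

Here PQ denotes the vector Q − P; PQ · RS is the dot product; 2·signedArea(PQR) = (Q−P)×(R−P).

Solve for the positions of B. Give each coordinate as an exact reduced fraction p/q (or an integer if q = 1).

1. B_x = 11  [2·signedArea(BED) = 0 ∩ BA · CE = -500]
2. B_y = 33  [2·signedArea(BED) = 0 ∩ BA · CE = -500]
   → B = (11, 33)

B = (11, 33)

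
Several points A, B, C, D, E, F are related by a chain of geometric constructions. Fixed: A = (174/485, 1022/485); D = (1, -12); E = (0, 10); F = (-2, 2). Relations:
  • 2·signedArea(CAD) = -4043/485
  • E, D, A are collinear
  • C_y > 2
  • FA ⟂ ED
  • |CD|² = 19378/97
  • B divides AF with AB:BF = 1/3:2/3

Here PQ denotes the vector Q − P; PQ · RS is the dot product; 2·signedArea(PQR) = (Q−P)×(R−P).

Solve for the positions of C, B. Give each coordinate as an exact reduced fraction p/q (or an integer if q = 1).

1. C_x = -112/485  [line 6842/485·x + 311/485·y + 933/485 = 0 ∩ |CD|² = 19378/97]
2. C_y = 1009/485  [line 6842/485·x + 311/485·y + 933/485 = 0 ∩ |CD|² = 19378/97]
   → C = (-112/485, 1009/485)
3. B_x = -622/1455  [B divides AF with AB:BF = 1/3:2/3]
4. B_y = 3014/1455  [B divides AF with AB:BF = 1/3:2/3]
   → B = (-622/1455, 3014/1455)

B = (-622/1455, 3014/1455)
C = (-112/485, 1009/485)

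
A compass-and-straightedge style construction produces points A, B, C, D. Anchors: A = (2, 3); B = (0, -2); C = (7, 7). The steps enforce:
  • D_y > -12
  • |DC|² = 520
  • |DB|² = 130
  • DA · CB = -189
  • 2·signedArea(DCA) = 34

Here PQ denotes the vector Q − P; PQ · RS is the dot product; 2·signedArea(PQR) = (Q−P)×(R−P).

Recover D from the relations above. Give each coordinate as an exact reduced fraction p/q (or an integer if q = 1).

D = (-7, -11)

1. D_x = -7  [2·signedArea(DCA) = 34 ∩ DA · CB = -189]
2. D_y = -11  [2·signedArea(DCA) = 34 ∩ DA · CB = -189]
   → D = (-7, -11)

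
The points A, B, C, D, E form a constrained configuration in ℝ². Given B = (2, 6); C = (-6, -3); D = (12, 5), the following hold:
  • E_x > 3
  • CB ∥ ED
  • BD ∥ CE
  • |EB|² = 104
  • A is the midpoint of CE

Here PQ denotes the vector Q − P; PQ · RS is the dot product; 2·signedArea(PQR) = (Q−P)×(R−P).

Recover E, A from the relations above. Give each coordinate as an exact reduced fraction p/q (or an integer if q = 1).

1. E_x = 4  [CB ∥ ED ∩ BD ∥ CE]
2. E_y = -4  [CB ∥ ED ∩ BD ∥ CE]
   → E = (4, -4)
3. A_x = -1  [A is the midpoint of CE]
4. A_y = -7/2  [A is the midpoint of CE]
   → A = (-1, -7/2)

A = (-1, -7/2)
E = (4, -4)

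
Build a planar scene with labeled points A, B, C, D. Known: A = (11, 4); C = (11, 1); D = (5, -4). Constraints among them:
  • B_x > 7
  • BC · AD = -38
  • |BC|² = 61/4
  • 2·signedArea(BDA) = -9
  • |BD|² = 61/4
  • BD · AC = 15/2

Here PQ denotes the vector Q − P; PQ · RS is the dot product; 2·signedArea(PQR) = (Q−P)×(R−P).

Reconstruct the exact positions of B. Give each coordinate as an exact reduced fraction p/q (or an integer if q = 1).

B = (8, -3/2)

1. B_x = 8  [2·signedArea(BDA) = -9 ∩ BC · AD = -38]
2. B_y = -3/2  [2·signedArea(BDA) = -9 ∩ BC · AD = -38]
   → B = (8, -3/2)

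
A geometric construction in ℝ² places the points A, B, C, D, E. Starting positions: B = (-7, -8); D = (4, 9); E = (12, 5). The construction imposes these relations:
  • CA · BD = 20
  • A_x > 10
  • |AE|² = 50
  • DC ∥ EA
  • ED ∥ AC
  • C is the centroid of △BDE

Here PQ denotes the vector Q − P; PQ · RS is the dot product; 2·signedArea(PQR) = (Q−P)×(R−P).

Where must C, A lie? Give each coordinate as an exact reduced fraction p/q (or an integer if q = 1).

A = (11, -2)
C = (3, 2)

1. C_x = 3  [C is the centroid of △BDE]
2. C_y = 2  [C is the centroid of △BDE]
   → C = (3, 2)
3. A_x = 11  [ED ∥ AC ∩ DC ∥ EA]
4. A_y = -2  [ED ∥ AC ∩ DC ∥ EA]
   → A = (11, -2)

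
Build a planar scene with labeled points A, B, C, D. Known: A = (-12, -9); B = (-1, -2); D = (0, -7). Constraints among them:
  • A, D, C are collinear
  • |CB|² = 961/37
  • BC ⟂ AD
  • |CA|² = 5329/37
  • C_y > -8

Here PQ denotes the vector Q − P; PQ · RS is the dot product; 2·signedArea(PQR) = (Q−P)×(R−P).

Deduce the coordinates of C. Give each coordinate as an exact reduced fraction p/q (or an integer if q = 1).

C = (-6/37, -260/37)

1. C_x = -6/37  [A, D, C are collinear ∩ BC ⟂ AD]
2. C_y = -260/37  [A, D, C are collinear ∩ BC ⟂ AD]
   → C = (-6/37, -260/37)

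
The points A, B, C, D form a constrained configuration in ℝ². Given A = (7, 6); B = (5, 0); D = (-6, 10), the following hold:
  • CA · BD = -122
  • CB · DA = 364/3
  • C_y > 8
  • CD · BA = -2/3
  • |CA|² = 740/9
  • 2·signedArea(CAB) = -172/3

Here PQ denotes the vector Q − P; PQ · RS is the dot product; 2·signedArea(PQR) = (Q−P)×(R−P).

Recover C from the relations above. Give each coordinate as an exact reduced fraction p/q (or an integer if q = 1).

1. C_x = -5/3  [CD · BA = -2/3 ∩ 2·signedArea(CAB) = -172/3]
2. C_y = 26/3  [CD · BA = -2/3 ∩ 2·signedArea(CAB) = -172/3]
   → C = (-5/3, 26/3)

C = (-5/3, 26/3)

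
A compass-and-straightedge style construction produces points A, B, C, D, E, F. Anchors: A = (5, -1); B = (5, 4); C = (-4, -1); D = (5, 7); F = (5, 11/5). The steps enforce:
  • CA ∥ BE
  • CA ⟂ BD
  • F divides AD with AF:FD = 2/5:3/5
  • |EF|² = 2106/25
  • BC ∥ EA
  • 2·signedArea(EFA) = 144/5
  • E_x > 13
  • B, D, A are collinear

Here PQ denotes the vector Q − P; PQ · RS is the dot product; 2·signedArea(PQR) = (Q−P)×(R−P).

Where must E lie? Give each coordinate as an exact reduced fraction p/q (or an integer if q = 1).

1. E_x = 14  [BC ∥ EA ∩ CA ∥ BE]
2. E_y = 4  [BC ∥ EA ∩ CA ∥ BE]
   → E = (14, 4)

E = (14, 4)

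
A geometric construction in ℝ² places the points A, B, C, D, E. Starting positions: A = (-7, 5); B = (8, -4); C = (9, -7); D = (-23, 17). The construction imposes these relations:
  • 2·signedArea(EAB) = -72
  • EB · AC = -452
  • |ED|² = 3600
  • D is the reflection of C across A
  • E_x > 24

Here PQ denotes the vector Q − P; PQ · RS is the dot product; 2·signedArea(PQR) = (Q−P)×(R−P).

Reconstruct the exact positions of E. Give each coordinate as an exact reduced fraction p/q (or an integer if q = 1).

E = (25, -19)

1. E_x = 25  [2·signedArea(EAB) = -72 ∩ EB · AC = -452]
2. E_y = -19  [2·signedArea(EAB) = -72 ∩ EB · AC = -452]
   → E = (25, -19)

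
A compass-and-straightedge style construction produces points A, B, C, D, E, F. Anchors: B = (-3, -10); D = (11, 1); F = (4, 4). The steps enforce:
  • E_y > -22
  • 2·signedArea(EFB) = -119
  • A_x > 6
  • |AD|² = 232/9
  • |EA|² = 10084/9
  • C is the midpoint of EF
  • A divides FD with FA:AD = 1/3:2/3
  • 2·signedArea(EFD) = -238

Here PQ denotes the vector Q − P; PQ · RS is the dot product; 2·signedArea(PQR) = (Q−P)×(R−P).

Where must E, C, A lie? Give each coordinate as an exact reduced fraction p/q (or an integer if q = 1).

1. E_x = -17  [2·signedArea(EFD) = -238 ∩ 2·signedArea(EFB) = -119]
2. E_y = -21  [2·signedArea(EFD) = -238 ∩ 2·signedArea(EFB) = -119]
   → E = (-17, -21)
3. C_x = -13/2  [C is the midpoint of EF]
4. C_y = -17/2  [C is the midpoint of EF]
   → C = (-13/2, -17/2)
5. A_x = 19/3  [A divides FD with FA:AD = 1/3:2/3]
6. A_y = 3  [A divides FD with FA:AD = 1/3:2/3]
   → A = (19/3, 3)

A = (19/3, 3)
C = (-13/2, -17/2)
E = (-17, -21)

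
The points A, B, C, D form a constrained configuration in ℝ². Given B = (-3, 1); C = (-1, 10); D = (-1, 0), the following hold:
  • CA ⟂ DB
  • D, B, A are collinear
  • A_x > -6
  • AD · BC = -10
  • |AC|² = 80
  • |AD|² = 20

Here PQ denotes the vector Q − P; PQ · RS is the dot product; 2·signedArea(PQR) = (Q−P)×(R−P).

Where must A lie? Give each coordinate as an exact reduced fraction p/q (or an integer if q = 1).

1. A_x = -5  [D, B, A are collinear ∩ CA ⟂ DB]
2. A_y = 2  [D, B, A are collinear ∩ CA ⟂ DB]
   → A = (-5, 2)

A = (-5, 2)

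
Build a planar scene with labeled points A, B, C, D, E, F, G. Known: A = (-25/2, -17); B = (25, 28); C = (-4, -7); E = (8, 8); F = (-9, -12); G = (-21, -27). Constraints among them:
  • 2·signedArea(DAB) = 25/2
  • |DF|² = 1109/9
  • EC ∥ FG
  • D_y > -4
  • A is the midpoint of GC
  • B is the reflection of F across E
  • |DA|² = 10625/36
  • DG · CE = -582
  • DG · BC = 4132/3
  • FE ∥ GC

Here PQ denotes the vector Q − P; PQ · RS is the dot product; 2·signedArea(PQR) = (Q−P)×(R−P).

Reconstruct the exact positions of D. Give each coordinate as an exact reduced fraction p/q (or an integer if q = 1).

1. D_x = -5/3  [DG · CE = -582 ∩ 2·signedArea(DAB) = 25/2]
2. D_y = -11/3  [DG · CE = -582 ∩ 2·signedArea(DAB) = 25/2]
   → D = (-5/3, -11/3)

D = (-5/3, -11/3)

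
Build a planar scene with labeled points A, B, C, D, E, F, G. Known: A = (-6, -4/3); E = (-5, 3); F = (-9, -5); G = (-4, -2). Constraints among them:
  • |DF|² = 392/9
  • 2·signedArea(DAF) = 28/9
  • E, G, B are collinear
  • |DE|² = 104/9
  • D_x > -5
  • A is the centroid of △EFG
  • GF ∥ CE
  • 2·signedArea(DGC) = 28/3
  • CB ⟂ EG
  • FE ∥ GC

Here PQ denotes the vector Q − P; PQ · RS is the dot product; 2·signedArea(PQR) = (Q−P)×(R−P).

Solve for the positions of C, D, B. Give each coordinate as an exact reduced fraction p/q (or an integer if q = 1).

1. C_x = 0  [GF ∥ CE ∩ FE ∥ GC]
2. C_y = 6  [GF ∥ CE ∩ FE ∥ GC]
   → C = (0, 6)
3. D_x = -13/3  [2·signedArea(DAF) = 28/9 ∩ 2·signedArea(DGC) = 28/3]
4. D_y = -1/3  [2·signedArea(DAF) = 28/9 ∩ 2·signedArea(DGC) = 28/3]
   → D = (-13/3, -1/3)
5. B_x = -70/13  [E, G, B are collinear ∩ CB ⟂ EG]
6. B_y = 64/13  [E, G, B are collinear ∩ CB ⟂ EG]
   → B = (-70/13, 64/13)

B = (-70/13, 64/13)
C = (0, 6)
D = (-13/3, -1/3)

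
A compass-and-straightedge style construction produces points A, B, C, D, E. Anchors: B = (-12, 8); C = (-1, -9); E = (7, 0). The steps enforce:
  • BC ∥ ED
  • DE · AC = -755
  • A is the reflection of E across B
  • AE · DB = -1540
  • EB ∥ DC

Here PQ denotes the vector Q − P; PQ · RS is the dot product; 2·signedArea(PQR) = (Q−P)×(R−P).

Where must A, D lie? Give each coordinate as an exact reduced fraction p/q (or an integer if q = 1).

A = (-31, 16)
D = (18, -17)

1. A_x = -31  [A is the reflection of E across B]
2. A_y = 16  [A is the reflection of E across B]
   → A = (-31, 16)
3. D_x = 18  [EB ∥ DC ∩ BC ∥ ED]
4. D_y = -17  [EB ∥ DC ∩ BC ∥ ED]
   → D = (18, -17)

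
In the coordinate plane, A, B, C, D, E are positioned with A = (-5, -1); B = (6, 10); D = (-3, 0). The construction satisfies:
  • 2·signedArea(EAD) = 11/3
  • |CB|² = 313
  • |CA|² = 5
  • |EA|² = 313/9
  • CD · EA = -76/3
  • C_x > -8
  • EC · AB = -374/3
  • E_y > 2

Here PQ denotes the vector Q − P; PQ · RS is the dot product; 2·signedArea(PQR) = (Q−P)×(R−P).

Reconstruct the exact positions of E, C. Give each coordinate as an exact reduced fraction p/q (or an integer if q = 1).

1. E_x = -2/3  [line -1·x + 2·y + -20/3 = 0 ∩ |EA|² = 313/9]
2. E_y = 3  [line -1·x + 2·y + -20/3 = 0 ∩ |EA|² = 313/9]
   → E = (-2/3, 3)
3. C_x = -7  [CD · EA = -76/3 ∩ EC · AB = -374/3]
4. C_y = -2  [CD · EA = -76/3 ∩ EC · AB = -374/3]
   → C = (-7, -2)

C = (-7, -2)
E = (-2/3, 3)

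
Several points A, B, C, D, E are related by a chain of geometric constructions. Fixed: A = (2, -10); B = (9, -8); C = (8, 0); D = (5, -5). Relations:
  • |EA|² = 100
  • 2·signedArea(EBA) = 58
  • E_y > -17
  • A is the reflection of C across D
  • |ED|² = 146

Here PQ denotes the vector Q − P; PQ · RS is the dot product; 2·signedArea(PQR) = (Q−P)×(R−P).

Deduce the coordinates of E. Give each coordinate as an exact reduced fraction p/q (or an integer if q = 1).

E = (10, -16)

1. E_x = 10  [line 2·x + -7·y + -132 = 0 ∩ |EA|² = 100]
2. E_y = -16  [line 2·x + -7·y + -132 = 0 ∩ |EA|² = 100]
   → E = (10, -16)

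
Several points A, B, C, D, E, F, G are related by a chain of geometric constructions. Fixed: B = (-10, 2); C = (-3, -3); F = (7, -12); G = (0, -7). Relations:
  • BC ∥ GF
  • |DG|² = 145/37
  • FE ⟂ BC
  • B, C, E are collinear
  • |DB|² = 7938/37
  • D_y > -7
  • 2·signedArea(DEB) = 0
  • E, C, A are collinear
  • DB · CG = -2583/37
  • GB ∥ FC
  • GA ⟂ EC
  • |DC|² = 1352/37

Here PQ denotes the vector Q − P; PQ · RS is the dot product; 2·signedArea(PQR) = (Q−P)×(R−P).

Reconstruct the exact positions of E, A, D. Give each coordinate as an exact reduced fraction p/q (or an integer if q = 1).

A = (65/74, -427/74)
D = (71/37, -241/37)
E = (583/74, -797/74)

1. E_x = 583/74  [B, C, E are collinear ∩ FE ⟂ BC]
2. E_y = -797/74  [B, C, E are collinear ∩ FE ⟂ BC]
   → E = (583/74, -797/74)
3. A_x = 65/74  [E, C, A are collinear ∩ GA ⟂ EC]
4. A_y = -427/74  [E, C, A are collinear ∩ GA ⟂ EC]
   → A = (65/74, -427/74)
5. D_x = 71/37  [2·signedArea(DEB) = 0 ∩ DB · CG = -2583/37]
6. D_y = -241/37  [2·signedArea(DEB) = 0 ∩ DB · CG = -2583/37]
   → D = (71/37, -241/37)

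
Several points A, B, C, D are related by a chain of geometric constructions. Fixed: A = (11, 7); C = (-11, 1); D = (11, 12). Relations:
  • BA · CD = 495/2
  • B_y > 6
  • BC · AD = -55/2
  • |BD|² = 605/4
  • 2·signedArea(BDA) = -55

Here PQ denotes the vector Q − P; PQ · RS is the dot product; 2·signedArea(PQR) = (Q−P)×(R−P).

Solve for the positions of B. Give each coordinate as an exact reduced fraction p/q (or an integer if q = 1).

B = (0, 13/2)

1. B_x = 0  [BA · CD = 495/2 ∩ BC · AD = -55/2]
2. B_y = 13/2  [BA · CD = 495/2 ∩ BC · AD = -55/2]
   → B = (0, 13/2)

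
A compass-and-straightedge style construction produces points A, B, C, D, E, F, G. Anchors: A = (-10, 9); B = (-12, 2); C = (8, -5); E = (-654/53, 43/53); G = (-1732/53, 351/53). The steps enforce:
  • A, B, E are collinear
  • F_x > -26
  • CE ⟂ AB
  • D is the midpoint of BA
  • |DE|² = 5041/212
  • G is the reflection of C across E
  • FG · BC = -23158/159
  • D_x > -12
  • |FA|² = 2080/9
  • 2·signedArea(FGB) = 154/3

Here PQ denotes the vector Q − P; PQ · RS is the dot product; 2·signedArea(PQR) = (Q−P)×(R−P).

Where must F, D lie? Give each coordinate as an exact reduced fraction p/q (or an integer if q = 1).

1. F_x = -3994/159  [2·signedArea(FGB) = 154/3 ∩ FG · BC = -23158/159]
2. F_y = 393/53  [2·signedArea(FGB) = 154/3 ∩ FG · BC = -23158/159]
   → F = (-3994/159, 393/53)
3. D_x = -11  [D is the midpoint of BA]
4. D_y = 11/2  [D is the midpoint of BA]
   → D = (-11, 11/2)

D = (-11, 11/2)
F = (-3994/159, 393/53)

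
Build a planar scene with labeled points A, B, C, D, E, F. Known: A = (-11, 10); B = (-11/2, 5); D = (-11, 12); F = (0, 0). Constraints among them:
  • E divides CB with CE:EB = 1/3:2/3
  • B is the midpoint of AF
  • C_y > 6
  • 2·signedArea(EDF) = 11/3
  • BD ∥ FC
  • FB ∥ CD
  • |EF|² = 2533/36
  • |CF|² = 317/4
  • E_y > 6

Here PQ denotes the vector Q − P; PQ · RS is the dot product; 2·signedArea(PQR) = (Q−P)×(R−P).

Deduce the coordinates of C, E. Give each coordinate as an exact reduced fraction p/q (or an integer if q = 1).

C = (-11/2, 7)
E = (-11/2, 19/3)

1. C_x = -11/2  [FB ∥ CD ∩ BD ∥ FC]
2. C_y = 7  [FB ∥ CD ∩ BD ∥ FC]
   → C = (-11/2, 7)
3. E_x = -11/2  [E divides CB with CE:EB = 1/3:2/3]
4. E_y = 19/3  [E divides CB with CE:EB = 1/3:2/3]
   → E = (-11/2, 19/3)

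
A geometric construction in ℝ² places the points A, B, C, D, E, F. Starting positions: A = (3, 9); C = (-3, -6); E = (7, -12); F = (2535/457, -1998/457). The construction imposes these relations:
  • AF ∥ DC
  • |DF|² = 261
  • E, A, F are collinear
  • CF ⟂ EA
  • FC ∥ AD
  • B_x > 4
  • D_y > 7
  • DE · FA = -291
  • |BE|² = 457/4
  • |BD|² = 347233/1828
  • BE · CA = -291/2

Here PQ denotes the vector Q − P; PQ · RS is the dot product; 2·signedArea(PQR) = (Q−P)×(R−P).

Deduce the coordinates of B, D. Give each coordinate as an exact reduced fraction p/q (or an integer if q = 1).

B = (5, -3/2)
D = (-2535/457, 3369/457)

1. D_x = -2535/457  [AF ∥ DC ∩ FC ∥ AD]
2. D_y = 3369/457  [AF ∥ DC ∩ FC ∥ AD]
   → D = (-2535/457, 3369/457)
3. B_x = 5  [line -6·x + -15·y + 15/2 = 0 ∩ |BD|² = 347233/1828]
4. B_y = -3/2  [line -6·x + -15·y + 15/2 = 0 ∩ |BD|² = 347233/1828]
   → B = (5, -3/2)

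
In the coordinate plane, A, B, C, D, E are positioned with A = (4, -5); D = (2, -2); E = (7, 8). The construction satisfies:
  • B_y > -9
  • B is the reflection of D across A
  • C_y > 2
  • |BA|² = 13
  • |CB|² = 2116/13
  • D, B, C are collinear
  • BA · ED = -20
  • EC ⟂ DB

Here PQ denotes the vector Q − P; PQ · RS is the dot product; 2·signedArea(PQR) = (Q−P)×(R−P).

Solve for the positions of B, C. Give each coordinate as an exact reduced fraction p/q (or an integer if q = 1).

1. B_x = 6  [B is the reflection of D across A]
2. B_y = -8  [B is the reflection of D across A]
   → B = (6, -8)
3. C_x = -14/13  [D, B, C are collinear ∩ EC ⟂ DB]
4. C_y = 34/13  [D, B, C are collinear ∩ EC ⟂ DB]
   → C = (-14/13, 34/13)

B = (6, -8)
C = (-14/13, 34/13)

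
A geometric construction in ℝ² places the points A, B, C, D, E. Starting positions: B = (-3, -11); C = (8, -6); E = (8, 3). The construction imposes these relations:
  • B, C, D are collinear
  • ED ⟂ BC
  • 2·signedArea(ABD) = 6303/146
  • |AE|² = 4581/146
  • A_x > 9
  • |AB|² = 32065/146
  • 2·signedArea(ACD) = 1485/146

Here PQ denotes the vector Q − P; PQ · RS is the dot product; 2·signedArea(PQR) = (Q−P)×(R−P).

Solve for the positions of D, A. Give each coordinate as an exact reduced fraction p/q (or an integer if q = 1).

1. D_x = 1663/146  [B, C, D are collinear ∩ ED ⟂ BC]
2. D_y = -651/146  [B, C, D are collinear ∩ ED ⟂ BC]
   → D = (1663/146, -651/146)
3. A_x = 1333/146  [line -955/146·x + 2101/146·y + 191/2 = 0 ∩ |AB|² = 32065/146]
4. A_y = -363/146  [line -955/146·x + 2101/146·y + 191/2 = 0 ∩ |AB|² = 32065/146]
   → A = (1333/146, -363/146)

A = (1333/146, -363/146)
D = (1663/146, -651/146)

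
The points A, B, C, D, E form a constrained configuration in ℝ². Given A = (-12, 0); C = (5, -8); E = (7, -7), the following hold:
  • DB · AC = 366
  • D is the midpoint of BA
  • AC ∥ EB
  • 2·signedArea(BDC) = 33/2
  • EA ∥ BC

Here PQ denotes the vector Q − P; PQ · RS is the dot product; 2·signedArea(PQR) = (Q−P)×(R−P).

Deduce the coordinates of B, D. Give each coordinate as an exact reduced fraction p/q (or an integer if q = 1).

1. B_x = 24  [EA ∥ BC ∩ AC ∥ EB]
2. B_y = -15  [EA ∥ BC ∩ AC ∥ EB]
   → B = (24, -15)
3. D_x = 6  [D is the midpoint of BA]
4. D_y = -15/2  [D is the midpoint of BA]
   → D = (6, -15/2)

B = (24, -15)
D = (6, -15/2)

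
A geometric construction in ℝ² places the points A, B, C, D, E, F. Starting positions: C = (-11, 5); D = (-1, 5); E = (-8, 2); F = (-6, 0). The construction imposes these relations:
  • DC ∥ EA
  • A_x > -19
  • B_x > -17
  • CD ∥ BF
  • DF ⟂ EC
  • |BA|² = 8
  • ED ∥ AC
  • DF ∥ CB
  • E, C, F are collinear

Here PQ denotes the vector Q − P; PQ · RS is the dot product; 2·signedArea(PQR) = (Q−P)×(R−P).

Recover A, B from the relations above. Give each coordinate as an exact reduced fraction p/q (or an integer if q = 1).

A = (-18, 2)
B = (-16, 0)

1. A_x = -18  [ED ∥ AC ∩ DC ∥ EA]
2. A_y = 2  [ED ∥ AC ∩ DC ∥ EA]
   → A = (-18, 2)
3. B_x = -16  [CD ∥ BF ∩ DF ∥ CB]
4. B_y = 0  [CD ∥ BF ∩ DF ∥ CB]
   → B = (-16, 0)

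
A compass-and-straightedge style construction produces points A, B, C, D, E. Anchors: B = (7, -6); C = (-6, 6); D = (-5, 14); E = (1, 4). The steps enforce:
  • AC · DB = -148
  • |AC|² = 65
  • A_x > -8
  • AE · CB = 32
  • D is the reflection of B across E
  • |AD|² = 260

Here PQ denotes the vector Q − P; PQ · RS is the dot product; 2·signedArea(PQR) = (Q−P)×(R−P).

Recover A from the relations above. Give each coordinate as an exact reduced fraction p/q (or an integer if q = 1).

1. A_x = -7  [AC · DB = -148 ∩ AE · CB = 32]
2. A_y = -2  [AC · DB = -148 ∩ AE · CB = 32]
   → A = (-7, -2)

A = (-7, -2)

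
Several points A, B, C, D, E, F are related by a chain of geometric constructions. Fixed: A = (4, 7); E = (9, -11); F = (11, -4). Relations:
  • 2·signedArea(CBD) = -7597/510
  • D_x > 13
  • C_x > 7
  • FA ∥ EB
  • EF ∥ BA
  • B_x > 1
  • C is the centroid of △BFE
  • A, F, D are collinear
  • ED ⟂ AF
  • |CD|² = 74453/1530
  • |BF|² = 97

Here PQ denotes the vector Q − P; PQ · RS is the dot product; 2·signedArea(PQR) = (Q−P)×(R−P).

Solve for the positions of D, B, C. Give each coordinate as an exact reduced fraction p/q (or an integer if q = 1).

1. D_x = 2311/170  [A, F, D are collinear ∩ ED ⟂ AF]
2. D_y = -1373/170  [A, F, D are collinear ∩ ED ⟂ AF]
   → D = (2311/170, -1373/170)
3. B_x = 2  [EF ∥ BA ∩ FA ∥ EB]
4. B_y = 0  [EF ∥ BA ∩ FA ∥ EB]
   → B = (2, 0)
5. C_x = 22/3  [C is the centroid of △BFE]
6. C_y = -5  [C is the centroid of △BFE]
   → C = (22/3, -5)

B = (2, 0)
C = (22/3, -5)
D = (2311/170, -1373/170)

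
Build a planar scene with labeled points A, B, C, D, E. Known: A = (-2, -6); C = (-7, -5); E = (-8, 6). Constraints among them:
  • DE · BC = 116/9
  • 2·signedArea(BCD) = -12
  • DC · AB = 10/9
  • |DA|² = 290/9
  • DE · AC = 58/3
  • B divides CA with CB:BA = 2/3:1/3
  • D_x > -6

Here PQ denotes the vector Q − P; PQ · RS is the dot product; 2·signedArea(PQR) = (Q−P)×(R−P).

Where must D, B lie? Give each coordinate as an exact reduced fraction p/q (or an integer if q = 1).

1. D_x = -17/3  [line 5·x + -1·y + 80/3 = 0 ∩ |DA|² = 290/9]
2. D_y = -5/3  [line 5·x + -1·y + 80/3 = 0 ∩ |DA|² = 290/9]
   → D = (-17/3, -5/3)
3. B_x = -11/3  [DE · BC = 116/9 ∩ B divides CA with CB:BA = 2/3:1/3]
4. B_y = -17/3  [DE · BC = 116/9 ∩ B divides CA with CB:BA = 2/3:1/3]
   → B = (-11/3, -17/3)

B = (-11/3, -17/3)
D = (-17/3, -5/3)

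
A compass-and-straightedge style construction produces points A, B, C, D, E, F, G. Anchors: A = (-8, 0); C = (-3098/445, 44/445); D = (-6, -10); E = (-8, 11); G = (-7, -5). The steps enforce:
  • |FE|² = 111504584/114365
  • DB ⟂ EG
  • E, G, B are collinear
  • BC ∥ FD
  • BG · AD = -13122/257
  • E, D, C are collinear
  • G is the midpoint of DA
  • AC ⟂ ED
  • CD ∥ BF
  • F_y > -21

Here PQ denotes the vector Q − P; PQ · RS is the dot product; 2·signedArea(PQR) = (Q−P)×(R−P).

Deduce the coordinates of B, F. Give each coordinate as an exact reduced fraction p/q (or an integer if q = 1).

1. B_x = -1718/257  [E, G, B are collinear ∩ DB ⟂ EG]
2. B_y = -2581/257  [E, G, B are collinear ∩ DB ⟂ EG]
   → B = (-1718/257, -2581/257)
3. F_x = -654514/114365  [BC ∥ FD ∩ CD ∥ BF]
4. F_y = -2303503/114365  [BC ∥ FD ∩ CD ∥ BF]
   → F = (-654514/114365, -2303503/114365)

B = (-1718/257, -2581/257)
F = (-654514/114365, -2303503/114365)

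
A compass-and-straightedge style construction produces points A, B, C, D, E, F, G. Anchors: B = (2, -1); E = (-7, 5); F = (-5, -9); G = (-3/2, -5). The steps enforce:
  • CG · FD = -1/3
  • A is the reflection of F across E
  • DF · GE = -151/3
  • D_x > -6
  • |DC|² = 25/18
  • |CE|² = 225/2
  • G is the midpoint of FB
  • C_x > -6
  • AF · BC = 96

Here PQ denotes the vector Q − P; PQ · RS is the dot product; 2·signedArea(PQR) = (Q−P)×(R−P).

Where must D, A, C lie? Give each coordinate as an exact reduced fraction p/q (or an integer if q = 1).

1. A_x = -9  [A is the reflection of F across E]
2. A_y = 19  [A is the reflection of F across E]
   → A = (-9, 19)
3. C_x = -11/2  [line 4·x + -28·y + -132 = 0 ∩ |CE|² = 225/2]
4. C_y = -11/2  [line 4·x + -28·y + -132 = 0 ∩ |CE|² = 225/2]
   → C = (-11/2, -11/2)
5. D_x = -17/3  [DF · GE = -151/3 ∩ CG · FD = -1/3]
6. D_y = -13/3  [DF · GE = -151/3 ∩ CG · FD = -1/3]
   → D = (-17/3, -13/3)

A = (-9, 19)
C = (-11/2, -11/2)
D = (-17/3, -13/3)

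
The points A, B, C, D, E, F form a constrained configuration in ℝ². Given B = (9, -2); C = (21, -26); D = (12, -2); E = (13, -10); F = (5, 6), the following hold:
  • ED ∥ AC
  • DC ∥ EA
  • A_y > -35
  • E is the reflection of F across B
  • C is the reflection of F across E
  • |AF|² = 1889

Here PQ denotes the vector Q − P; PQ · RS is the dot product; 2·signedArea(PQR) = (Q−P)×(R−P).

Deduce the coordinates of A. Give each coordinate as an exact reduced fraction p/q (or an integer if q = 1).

1. A_x = 22  [ED ∥ AC ∩ DC ∥ EA]
2. A_y = -34  [ED ∥ AC ∩ DC ∥ EA]
   → A = (22, -34)

A = (22, -34)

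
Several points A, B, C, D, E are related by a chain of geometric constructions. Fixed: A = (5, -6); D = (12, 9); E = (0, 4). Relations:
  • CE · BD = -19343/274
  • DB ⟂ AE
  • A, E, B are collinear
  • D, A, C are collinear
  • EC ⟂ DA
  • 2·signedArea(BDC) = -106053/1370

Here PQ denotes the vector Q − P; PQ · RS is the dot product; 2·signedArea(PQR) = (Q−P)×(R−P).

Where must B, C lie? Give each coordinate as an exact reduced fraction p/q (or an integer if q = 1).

B = (2/5, 16/5)
C = (2175/274, 81/274)

1. B_x = 2/5  [A, E, B are collinear ∩ DB ⟂ AE]
2. B_y = 16/5  [A, E, B are collinear ∩ DB ⟂ AE]
   → B = (2/5, 16/5)
3. C_x = 2175/274  [D, A, C are collinear ∩ EC ⟂ DA]
4. C_y = 81/274  [D, A, C are collinear ∩ EC ⟂ DA]
   → C = (2175/274, 81/274)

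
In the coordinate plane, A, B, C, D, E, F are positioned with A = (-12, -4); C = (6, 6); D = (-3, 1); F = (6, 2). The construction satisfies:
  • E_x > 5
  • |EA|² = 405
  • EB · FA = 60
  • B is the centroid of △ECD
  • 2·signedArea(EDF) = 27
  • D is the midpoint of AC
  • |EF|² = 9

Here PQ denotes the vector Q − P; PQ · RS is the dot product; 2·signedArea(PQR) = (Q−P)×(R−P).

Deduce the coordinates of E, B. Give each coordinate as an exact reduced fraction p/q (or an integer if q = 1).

B = (3, 4)
E = (6, 5)

1. E_x = 6  [line -1·x + 9·y + -39 = 0 ∩ |EA|² = 405]
2. E_y = 5  [line -1·x + 9·y + -39 = 0 ∩ |EA|² = 405]
   → E = (6, 5)
3. B_x = 3  [B is the centroid of △ECD]
4. B_y = 4  [B is the centroid of △ECD]
   → B = (3, 4)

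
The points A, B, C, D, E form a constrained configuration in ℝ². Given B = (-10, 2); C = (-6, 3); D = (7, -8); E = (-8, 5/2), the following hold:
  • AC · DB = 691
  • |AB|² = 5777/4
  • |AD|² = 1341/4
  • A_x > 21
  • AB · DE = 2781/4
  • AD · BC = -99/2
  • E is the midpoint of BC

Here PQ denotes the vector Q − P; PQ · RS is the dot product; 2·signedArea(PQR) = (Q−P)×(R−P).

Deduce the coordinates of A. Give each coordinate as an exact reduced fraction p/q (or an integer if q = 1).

A = (22, -37/2)

1. A_x = 22  [AD · BC = -99/2 ∩ AB · DE = 2781/4]
2. A_y = -37/2  [AD · BC = -99/2 ∩ AB · DE = 2781/4]
   → A = (22, -37/2)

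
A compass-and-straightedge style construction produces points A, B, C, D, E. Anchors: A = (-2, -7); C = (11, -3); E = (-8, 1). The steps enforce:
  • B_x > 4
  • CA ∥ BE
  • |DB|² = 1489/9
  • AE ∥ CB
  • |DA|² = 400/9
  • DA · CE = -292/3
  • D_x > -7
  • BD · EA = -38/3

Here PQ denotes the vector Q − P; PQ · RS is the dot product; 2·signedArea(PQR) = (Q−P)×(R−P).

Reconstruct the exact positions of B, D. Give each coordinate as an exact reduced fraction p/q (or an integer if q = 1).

B = (5, 5)
D = (-6, -5/3)

1. B_x = 5  [CA ∥ BE ∩ AE ∥ CB]
2. B_y = 5  [CA ∥ BE ∩ AE ∥ CB]
   → B = (5, 5)
3. D_x = -6  [DA · CE = -292/3 ∩ BD · EA = -38/3]
4. D_y = -5/3  [DA · CE = -292/3 ∩ BD · EA = -38/3]
   → D = (-6, -5/3)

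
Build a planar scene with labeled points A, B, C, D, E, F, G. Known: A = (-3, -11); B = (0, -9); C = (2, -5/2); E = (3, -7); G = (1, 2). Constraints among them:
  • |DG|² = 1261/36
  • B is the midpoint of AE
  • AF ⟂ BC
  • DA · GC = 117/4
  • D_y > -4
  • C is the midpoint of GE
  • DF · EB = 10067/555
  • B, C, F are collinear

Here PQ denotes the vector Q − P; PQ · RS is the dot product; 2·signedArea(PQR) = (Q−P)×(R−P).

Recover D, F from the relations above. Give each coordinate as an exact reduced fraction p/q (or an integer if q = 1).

D = (0, -23/6)
F = (-152/185, -2159/185)

1. F_x = -152/185  [B, C, F are collinear ∩ AF ⟂ BC]
2. F_y = -2159/185  [B, C, F are collinear ∩ AF ⟂ BC]
   → F = (-152/185, -2159/185)
3. D_x = 0  [DF · EB = 10067/555 ∩ DA · GC = 117/4]
4. D_y = -23/6  [DF · EB = 10067/555 ∩ DA · GC = 117/4]
   → D = (0, -23/6)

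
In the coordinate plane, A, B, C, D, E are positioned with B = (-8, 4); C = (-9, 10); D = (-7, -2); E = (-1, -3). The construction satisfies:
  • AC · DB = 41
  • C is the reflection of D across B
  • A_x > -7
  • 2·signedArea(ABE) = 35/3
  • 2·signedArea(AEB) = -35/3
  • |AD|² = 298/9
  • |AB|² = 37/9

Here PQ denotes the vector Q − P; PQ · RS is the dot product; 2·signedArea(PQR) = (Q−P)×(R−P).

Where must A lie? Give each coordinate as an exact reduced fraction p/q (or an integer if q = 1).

A = (-6, 11/3)

1. A_x = -6  [2·signedArea(ABE) = 35/3 ∩ AC · DB = 41]
2. A_y = 11/3  [2·signedArea(ABE) = 35/3 ∩ AC · DB = 41]
   → A = (-6, 11/3)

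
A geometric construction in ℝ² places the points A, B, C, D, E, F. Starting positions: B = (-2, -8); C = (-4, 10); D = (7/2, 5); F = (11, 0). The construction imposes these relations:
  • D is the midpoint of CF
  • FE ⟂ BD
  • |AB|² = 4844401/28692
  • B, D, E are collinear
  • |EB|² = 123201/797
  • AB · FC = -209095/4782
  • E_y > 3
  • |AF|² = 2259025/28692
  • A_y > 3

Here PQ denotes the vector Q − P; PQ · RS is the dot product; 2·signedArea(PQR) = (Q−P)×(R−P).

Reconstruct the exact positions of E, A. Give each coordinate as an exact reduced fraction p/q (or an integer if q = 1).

A = (14647/4782, 9485/2391)
E = (2267/797, 2750/797)

1. E_x = 2267/797  [B, D, E are collinear ∩ FE ⟂ BD]
2. E_y = 2750/797  [B, D, E are collinear ∩ FE ⟂ BD]
   → E = (2267/797, 2750/797)
3. A_x = 14647/4782  [line 15·x + -10·y + -30005/4782 = 0 ∩ |AB|² = 4844401/28692]
4. A_y = 9485/2391  [line 15·x + -10·y + -30005/4782 = 0 ∩ |AB|² = 4844401/28692]
   → A = (14647/4782, 9485/2391)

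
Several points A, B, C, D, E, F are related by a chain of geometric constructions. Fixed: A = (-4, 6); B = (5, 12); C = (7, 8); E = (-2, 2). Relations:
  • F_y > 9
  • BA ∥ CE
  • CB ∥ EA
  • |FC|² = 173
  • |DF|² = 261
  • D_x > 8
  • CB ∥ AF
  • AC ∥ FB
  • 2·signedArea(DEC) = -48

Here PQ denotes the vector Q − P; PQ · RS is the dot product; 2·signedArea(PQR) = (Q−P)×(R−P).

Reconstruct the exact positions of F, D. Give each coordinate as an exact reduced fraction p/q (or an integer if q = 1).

D = (9, 4)
F = (-6, 10)

1. F_x = -6  [AC ∥ FB ∩ CB ∥ AF]
2. F_y = 10  [AC ∥ FB ∩ CB ∥ AF]
   → F = (-6, 10)
3. D_x = 9  [line -6·x + 9·y + 18 = 0 ∩ |DF|² = 261]
4. D_y = 4  [line -6·x + 9·y + 18 = 0 ∩ |DF|² = 261]
   → D = (9, 4)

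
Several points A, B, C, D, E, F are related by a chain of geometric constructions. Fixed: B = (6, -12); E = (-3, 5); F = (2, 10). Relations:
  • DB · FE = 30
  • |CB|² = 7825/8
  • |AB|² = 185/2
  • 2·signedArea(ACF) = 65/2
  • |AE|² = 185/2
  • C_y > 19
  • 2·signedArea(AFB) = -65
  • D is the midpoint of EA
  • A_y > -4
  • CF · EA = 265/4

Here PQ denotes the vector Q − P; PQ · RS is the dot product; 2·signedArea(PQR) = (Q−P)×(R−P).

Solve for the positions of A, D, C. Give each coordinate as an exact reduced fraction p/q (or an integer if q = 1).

1. A_x = 3/2  [line 22·x + 4·y + -19 = 0 ∩ |AB|² = 185/2]
2. A_y = -7/2  [line 22·x + 4·y + -19 = 0 ∩ |AB|² = 185/2]
   → A = (3/2, -7/2)
3. D_x = -3/4  [D is the midpoint of EA]
4. D_y = 3/4  [D is the midpoint of EA]
   → D = (-3/4, 3/4)
5. C_x = 19/4  [2·signedArea(ACF) = 65/2 ∩ CF · EA = 265/4]
6. C_y = 77/4  [2·signedArea(ACF) = 65/2 ∩ CF · EA = 265/4]
   → C = (19/4, 77/4)

A = (3/2, -7/2)
C = (19/4, 77/4)
D = (-3/4, 3/4)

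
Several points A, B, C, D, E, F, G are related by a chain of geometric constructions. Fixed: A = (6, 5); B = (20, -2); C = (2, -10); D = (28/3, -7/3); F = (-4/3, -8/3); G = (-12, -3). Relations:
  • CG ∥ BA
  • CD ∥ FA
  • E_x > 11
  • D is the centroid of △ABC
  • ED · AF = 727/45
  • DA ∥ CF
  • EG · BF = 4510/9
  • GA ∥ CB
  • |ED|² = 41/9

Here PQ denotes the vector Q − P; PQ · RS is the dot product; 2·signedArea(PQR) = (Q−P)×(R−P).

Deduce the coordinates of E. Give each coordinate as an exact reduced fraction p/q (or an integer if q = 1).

1. E_x = 172/15  [ED · AF = 727/45 ∩ EG · BF = 4510/9]
2. E_y = -34/15  [ED · AF = 727/45 ∩ EG · BF = 4510/9]
   → E = (172/15, -34/15)

E = (172/15, -34/15)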